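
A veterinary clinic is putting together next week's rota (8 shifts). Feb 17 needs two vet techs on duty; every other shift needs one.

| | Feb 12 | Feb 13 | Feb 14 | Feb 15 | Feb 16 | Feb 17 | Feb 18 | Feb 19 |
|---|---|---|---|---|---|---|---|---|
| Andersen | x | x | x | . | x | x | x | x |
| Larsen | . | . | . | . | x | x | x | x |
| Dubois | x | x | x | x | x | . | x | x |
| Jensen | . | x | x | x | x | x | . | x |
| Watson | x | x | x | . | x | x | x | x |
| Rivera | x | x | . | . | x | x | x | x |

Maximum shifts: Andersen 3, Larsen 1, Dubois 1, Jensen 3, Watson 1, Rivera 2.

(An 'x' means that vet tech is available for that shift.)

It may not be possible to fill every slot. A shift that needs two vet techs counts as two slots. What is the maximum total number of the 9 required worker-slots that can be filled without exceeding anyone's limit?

9

Total capacity across all vet techs is 3+1+1+3+1+2 = 11, and 9 slots are needed, so at most 9 can be filled.
An assignment achieving 9: Feb 12→Andersen, Feb 13→Andersen, Feb 14→Andersen, Feb 15→Dubois, Feb 16→Jensen, Feb 17→Larsen+Jensen, Feb 18→Watson, Feb 19→Jensen.
Loads: Andersen 3/3, Larsen 1/1, Dubois 1/1, Jensen 3/3, Watson 1/1, Rivera 0/2.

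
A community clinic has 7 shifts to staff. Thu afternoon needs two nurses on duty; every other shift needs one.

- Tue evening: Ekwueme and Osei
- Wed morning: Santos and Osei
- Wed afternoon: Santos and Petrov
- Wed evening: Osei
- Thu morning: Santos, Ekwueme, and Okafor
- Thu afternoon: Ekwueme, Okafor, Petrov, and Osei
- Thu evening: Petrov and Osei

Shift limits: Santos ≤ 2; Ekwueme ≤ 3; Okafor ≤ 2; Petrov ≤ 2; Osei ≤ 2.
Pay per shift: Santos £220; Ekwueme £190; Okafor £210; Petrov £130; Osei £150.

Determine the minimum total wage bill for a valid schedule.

Wed evening can only be covered by Osei, so that assignment is forced.
Picking the cheapest available nurse for each shift independently would cost £1180, but that ignores the shift limits.
An optimal schedule: Tue evening→Ekwueme, Wed morning→Osei, Wed afternoon→Petrov, Wed evening→Osei, Thu morning→Ekwueme, Thu afternoon→Ekwueme+Okafor, Thu evening→Petrov.
Total: 190 + 150 + 130 + 150 + 190 + 190 + 210 + 130 = £1340.

£1340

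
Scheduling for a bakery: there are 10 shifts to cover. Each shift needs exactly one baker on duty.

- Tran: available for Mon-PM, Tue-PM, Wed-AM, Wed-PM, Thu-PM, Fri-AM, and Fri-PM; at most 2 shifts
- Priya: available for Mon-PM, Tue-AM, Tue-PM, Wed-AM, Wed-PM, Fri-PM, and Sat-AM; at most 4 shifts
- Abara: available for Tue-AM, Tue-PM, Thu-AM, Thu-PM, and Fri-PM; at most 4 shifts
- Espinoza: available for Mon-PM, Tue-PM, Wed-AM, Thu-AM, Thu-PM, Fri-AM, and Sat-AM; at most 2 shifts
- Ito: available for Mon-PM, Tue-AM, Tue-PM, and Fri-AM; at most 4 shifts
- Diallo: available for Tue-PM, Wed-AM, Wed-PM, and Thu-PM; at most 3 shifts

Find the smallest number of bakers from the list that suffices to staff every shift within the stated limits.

3

10 slots to fill and no one can take more than 4, so at least ⌈10/4⌉ = 3 bakers are needed.
Tran, Priya, and Abara alone can cover everything: Mon-PM→Tran, Tue-AM→Priya, Tue-PM→Abara, Wed-AM→Priya, Wed-PM→Priya, Thu-AM→Abara, Thu-PM→Abara, Fri-AM→Tran, Fri-PM→Abara, Sat-AM→Priya.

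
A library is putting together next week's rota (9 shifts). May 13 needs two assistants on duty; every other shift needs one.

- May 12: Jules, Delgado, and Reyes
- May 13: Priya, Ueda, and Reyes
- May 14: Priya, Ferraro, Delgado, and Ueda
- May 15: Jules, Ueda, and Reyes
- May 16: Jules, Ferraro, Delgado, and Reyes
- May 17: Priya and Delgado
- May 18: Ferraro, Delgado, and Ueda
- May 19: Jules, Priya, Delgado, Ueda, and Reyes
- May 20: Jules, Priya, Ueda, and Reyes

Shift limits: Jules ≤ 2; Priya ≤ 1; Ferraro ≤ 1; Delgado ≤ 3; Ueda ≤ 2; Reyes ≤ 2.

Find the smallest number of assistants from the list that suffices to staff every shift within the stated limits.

5

10 slots to fill and no one can take more than 3, so at least ⌈10/3⌉ = 4 assistants are needed.
Any 4 assistants together have capacity at most 3+2+2+2 = 9 < 10 slots, so 4 can never suffice.
Jules, Priya, Delgado, Ueda, and Reyes alone can cover everything: May 12→Jules, May 13→Ueda+Reyes, May 14→Delgado, May 15→Jules, May 16→Delgado, May 17→Priya, May 18→Delgado, May 19→Reyes, May 20→Ueda.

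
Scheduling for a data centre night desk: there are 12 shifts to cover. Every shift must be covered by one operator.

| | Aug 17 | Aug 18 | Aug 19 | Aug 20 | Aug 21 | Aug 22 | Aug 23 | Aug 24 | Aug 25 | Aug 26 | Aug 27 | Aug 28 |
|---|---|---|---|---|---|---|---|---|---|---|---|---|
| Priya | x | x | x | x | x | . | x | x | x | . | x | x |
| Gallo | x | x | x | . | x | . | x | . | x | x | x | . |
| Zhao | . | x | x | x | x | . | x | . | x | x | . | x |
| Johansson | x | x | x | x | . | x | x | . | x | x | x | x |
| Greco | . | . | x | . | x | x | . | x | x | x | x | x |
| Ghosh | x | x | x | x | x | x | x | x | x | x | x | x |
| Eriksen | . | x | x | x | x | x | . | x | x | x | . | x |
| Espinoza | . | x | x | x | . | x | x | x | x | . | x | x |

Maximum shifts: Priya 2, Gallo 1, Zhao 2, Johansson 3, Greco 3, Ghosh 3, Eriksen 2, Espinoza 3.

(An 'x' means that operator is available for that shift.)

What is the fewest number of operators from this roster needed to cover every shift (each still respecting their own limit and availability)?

4

12 slots to fill and no one can take more than 3, so at least ⌈12/3⌉ = 4 operators are needed.
Johansson, Greco, Ghosh, and Espinoza alone can cover everything: Aug 17→Johansson, Aug 18→Johansson, Aug 19→Ghosh, Aug 20→Johansson, Aug 21→Greco, Aug 22→Ghosh, Aug 23→Ghosh, Aug 24→Greco, Aug 25→Espinoza, Aug 26→Greco, Aug 27→Espinoza, Aug 28→Espinoza.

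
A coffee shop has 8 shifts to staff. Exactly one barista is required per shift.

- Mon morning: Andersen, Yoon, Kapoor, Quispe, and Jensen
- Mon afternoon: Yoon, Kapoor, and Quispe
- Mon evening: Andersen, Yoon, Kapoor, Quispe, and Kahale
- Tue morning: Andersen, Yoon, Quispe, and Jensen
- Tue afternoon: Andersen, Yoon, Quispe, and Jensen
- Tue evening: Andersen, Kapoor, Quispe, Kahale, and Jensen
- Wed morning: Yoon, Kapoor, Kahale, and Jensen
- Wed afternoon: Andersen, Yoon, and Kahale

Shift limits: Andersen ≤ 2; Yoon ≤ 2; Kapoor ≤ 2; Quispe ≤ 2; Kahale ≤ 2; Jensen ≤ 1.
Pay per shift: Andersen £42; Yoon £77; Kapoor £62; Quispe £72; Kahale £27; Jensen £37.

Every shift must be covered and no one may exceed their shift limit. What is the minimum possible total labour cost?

£371

Picking the cheapest available barista for each shift independently would cost £281, but that ignores the shift limits.
An optimal schedule: Mon morning→Andersen, Mon afternoon→Kapoor, Mon evening→Kapoor, Tue morning→Jensen, Tue afternoon→Andersen, Tue evening→Quispe, Wed morning→Kahale, Wed afternoon→Kahale.
Total: 42 + 62 + 62 + 37 + 42 + 72 + 27 + 27 = £371.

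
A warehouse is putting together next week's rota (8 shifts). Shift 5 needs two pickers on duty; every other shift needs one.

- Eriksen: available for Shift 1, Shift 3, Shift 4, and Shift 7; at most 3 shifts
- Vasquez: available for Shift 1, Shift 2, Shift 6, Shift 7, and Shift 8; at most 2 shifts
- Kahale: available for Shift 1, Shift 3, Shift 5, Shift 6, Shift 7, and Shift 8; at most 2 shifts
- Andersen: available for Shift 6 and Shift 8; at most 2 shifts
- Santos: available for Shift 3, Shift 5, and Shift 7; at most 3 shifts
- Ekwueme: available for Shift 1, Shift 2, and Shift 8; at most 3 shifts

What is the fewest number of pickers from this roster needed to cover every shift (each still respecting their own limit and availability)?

9 slots to fill and no one can take more than 3, so at least ⌈9/3⌉ = 3 pickers are needed.
Shifts {Shift 2, Shift 4, Shift 5} need 4 slots, but among the pickers available for them (Eriksen, Vasquez, Kahale, Santos, and Ekwueme) any 3 together supply at most 3. So 3 pickers are not enough.
Eriksen, Vasquez, Kahale, and Santos alone can cover everything: Shift 1→Eriksen, Shift 2→Vasquez, Shift 3→Eriksen, Shift 4→Eriksen, Shift 5→Kahale+Santos, Shift 6→Vasquez, Shift 7→Santos, Shift 8→Kahale.

4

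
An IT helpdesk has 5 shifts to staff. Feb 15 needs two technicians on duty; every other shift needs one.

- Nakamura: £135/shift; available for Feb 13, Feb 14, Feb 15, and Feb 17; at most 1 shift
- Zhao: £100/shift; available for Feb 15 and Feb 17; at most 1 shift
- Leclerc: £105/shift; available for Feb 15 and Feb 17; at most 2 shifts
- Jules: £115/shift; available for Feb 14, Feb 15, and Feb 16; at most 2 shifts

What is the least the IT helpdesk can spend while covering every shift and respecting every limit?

Feb 13 can only be covered by Nakamura, so that assignment is forced.
Feb 16 can only be covered by Jules, so that assignment is forced.
Picking the cheapest available technician for each shift independently would cost £670, but that ignores the shift limits.
An optimal schedule: Feb 13→Nakamura, Feb 14→Jules, Feb 15→Zhao+Leclerc, Feb 16→Jules, Feb 17→Leclerc.
Total: 135 + 115 + 100 + 105 + 115 + 105 = £675.

£675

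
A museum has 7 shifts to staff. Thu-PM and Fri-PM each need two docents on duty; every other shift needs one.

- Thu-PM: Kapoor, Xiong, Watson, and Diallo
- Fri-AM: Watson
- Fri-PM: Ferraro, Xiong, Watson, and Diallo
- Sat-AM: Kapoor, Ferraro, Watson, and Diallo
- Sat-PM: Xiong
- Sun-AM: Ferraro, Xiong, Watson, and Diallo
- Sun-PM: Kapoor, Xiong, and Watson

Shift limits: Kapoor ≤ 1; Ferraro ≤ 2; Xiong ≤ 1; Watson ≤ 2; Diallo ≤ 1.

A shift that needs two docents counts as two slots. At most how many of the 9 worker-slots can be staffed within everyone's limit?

7

Total capacity across all docents is 1+2+1+2+1 = 7, and 9 slots are needed, so at most 7 can be filled.
An assignment achieving 7: Thu-PM→Watson+Diallo, Fri-AM→Watson, Fri-PM→Ferraro, Sat-AM→Ferraro, Sat-PM→Xiong, Sun-PM→Kapoor.
Loads: Kapoor 1/1, Ferraro 2/2, Xiong 1/1, Watson 2/2, Diallo 1/1.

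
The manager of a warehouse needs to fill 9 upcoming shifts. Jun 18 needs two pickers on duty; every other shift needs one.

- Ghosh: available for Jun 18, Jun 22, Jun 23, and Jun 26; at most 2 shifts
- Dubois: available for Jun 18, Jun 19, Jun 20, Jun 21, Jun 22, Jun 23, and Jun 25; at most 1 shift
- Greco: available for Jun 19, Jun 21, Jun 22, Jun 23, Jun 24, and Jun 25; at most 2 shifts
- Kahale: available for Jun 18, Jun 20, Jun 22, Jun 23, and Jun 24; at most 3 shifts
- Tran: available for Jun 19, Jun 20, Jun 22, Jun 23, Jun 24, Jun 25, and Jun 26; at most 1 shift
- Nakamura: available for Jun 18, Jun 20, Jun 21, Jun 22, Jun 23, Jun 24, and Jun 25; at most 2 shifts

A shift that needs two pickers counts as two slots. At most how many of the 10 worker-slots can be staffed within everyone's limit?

Total capacity across all pickers is 2+1+2+3+1+2 = 11, and 10 slots are needed, so at most 10 can be filled.
An assignment achieving 10: Jun 18→Ghosh+Kahale, Jun 19→Dubois, Jun 20→Kahale, Jun 21→Greco, Jun 22→Kahale, Jun 23→Nakamura, Jun 24→Greco, Jun 25→Tran, Jun 26→Ghosh.
Loads: Ghosh 2/2, Dubois 1/1, Greco 2/2, Kahale 3/3, Tran 1/1, Nakamura 1/2.

10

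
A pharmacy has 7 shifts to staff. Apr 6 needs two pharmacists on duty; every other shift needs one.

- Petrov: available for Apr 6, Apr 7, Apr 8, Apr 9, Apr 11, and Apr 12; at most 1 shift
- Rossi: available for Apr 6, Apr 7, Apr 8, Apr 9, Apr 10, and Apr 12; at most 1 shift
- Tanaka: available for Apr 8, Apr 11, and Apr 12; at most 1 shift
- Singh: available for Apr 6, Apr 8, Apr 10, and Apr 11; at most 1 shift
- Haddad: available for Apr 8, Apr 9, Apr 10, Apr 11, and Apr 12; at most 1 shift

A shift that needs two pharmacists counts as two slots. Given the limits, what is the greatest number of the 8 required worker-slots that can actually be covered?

5

Total capacity across all pharmacists is 1+1+1+1+1 = 5, and 8 slots are needed, so at most 5 can be filled.
An assignment achieving 5: Apr 6→Rossi+Singh, Apr 7→Petrov, Apr 9→Haddad, Apr 11→Tanaka.
Loads: Petrov 1/1, Rossi 1/1, Tanaka 1/1, Singh 1/1, Haddad 1/1.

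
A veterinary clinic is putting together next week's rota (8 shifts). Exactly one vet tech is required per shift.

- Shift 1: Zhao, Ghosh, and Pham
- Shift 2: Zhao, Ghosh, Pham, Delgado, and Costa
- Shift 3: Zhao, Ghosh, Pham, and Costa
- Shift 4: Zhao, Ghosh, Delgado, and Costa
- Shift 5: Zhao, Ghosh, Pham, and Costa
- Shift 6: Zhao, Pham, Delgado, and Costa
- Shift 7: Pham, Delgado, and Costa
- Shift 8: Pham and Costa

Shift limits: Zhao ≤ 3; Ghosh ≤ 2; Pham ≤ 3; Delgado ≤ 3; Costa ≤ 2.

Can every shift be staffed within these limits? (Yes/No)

One valid schedule: Shift 1→Zhao, Shift 2→Ghosh, Shift 3→Zhao, Shift 4→Zhao, Shift 5→Ghosh, Shift 6→Pham, Shift 7→Pham, Shift 8→Pham.
Loads: Zhao 3/3, Ghosh 2/2, Pham 3/3, Delgado 0/3, Costa 0/2 — all within limits.

Yes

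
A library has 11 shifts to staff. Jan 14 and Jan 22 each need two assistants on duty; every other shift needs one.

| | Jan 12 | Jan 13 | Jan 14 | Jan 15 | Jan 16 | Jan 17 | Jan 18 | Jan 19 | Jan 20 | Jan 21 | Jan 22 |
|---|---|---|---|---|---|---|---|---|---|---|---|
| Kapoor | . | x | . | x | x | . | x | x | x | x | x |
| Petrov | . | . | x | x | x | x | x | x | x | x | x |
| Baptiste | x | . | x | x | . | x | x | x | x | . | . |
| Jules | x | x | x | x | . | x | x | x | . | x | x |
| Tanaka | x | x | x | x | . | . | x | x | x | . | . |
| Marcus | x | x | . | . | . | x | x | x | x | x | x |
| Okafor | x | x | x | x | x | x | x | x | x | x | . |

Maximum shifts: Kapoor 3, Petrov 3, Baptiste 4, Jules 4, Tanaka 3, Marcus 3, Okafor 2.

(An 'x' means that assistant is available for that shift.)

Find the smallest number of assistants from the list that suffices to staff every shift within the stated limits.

13 slots to fill and no one can take more than 4, so at least ⌈13/4⌉ = 4 assistants are needed.
Kapoor, Petrov, Baptiste, and Jules alone can cover everything: Jan 12→Baptiste, Jan 13→Kapoor, Jan 14→Petrov+Baptiste, Jan 15→Baptiste, Jan 16→Kapoor, Jan 17→Petrov, Jan 18→Baptiste, Jan 19→Jules, Jan 20→Kapoor, Jan 21→Jules, Jan 22→Petrov+Jules.

4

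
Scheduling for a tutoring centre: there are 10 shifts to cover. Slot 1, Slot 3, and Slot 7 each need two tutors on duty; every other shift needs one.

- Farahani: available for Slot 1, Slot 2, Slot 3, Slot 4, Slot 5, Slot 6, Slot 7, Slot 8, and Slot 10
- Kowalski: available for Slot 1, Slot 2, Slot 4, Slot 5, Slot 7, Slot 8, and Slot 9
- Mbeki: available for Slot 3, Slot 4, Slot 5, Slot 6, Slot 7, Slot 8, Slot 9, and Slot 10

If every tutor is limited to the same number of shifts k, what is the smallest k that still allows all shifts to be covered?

With 3 tutors and 13 worker-slots to fill, someone must work at least ⌈13/3⌉ = 5 shifts, so k ≥ 5.
k = 5 works: Slot 1→Farahani+Kowalski, Slot 2→Farahani, Slot 3→Farahani+Mbeki, Slot 4→Kowalski, Slot 5→Kowalski, Slot 6→Farahani, Slot 7→Kowalski+Mbeki, Slot 8→Mbeki, Slot 9→Kowalski, Slot 10→Farahani.
Loads: Farahani 5, Kowalski 5, Mbeki 3 — all ≤ 5.

5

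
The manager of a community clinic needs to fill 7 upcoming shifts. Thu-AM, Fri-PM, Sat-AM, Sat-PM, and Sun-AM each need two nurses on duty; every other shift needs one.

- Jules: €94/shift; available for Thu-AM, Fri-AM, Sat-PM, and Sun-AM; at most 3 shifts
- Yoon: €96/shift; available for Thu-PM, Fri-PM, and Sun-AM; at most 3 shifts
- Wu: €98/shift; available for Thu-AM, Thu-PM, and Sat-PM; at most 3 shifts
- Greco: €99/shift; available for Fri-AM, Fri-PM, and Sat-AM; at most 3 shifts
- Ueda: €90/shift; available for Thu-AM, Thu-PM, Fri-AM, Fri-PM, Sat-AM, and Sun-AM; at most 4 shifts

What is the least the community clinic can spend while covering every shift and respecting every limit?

Sat-AM can only be covered by Greco and Ueda, so that assignment is forced.
Sat-PM can only be covered by Jules and Wu, so that assignment is forced.
Picking the cheapest available nurse for each shift independently would cost €1115, but that ignores the shift limits.
An optimal schedule: Thu-AM→Ueda+Jules, Thu-PM→Yoon, Fri-AM→Ueda, Fri-PM→Ueda+Yoon, Sat-AM→Ueda+Greco, Sat-PM→Jules+Wu, Sun-AM→Jules+Yoon.
Total: 90 + 94 + 96 + 90 + 90 + 96 + 90 + 99 + 94 + 98 + 94 + 96 = €1127.

€1127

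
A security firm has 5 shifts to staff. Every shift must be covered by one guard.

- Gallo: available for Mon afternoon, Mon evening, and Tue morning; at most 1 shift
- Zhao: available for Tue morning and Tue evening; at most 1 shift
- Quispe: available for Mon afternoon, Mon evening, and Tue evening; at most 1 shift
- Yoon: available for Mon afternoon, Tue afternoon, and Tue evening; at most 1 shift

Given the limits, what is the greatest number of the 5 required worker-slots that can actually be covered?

4

Total capacity across all guards is 1+1+1+1 = 4, and 5 slots are needed, so at most 4 can be filled.
An assignment achieving 4: Mon afternoon→Quispe, Mon evening→Gallo, Tue morning→Zhao, Tue afternoon→Yoon.
Loads: Gallo 1/1, Zhao 1/1, Quispe 1/1, Yoon 1/1.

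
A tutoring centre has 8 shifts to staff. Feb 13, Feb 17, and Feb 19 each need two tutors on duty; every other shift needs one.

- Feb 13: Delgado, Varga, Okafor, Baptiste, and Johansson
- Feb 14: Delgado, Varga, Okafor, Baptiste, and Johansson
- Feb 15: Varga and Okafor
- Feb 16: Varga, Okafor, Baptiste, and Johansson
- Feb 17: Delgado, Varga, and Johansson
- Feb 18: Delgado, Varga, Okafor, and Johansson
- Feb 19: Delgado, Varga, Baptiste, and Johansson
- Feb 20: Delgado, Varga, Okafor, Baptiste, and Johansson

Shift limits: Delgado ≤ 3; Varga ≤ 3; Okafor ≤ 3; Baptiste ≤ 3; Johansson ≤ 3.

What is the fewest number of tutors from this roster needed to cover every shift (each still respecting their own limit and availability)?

4

11 slots to fill and no one can take more than 3, so at least ⌈11/3⌉ = 4 tutors are needed.
Delgado, Varga, Okafor, and Baptiste alone can cover everything: Feb 13→Okafor+Baptiste, Feb 14→Okafor, Feb 15→Varga, Feb 16→Varga, Feb 17→Delgado+Varga, Feb 18→Delgado, Feb 19→Delgado+Baptiste, Feb 20→Okafor.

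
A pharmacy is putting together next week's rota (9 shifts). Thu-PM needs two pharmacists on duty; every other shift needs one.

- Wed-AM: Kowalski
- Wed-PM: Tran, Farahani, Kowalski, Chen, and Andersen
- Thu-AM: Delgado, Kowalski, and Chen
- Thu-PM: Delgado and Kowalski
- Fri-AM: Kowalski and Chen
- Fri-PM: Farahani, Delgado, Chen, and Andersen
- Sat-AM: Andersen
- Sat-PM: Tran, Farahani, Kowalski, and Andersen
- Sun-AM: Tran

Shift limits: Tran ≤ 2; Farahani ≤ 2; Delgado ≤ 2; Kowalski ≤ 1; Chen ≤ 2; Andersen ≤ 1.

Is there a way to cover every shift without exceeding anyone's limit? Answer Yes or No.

No

Total capacity is 10 and 10 slots are needed, so capacity alone doesn't rule it out.
Shifts {Wed-AM, Thu-PM} need 3 worker-slots in total, but the pharmacists available for any of those shifts (Delgado and Kowalski) can supply at most 2 among them. So no valid schedule exists.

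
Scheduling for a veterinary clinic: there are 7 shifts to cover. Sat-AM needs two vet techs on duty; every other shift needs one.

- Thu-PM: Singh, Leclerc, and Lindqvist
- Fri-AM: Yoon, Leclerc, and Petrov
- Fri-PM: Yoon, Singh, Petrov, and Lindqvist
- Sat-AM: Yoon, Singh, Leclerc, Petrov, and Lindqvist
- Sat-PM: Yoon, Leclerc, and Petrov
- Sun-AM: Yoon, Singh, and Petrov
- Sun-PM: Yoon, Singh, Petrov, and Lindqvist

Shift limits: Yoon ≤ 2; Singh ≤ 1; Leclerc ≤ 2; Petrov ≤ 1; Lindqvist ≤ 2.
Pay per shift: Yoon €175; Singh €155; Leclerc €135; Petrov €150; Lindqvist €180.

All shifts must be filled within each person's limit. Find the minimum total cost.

€1285

Picking the cheapest available vet tech for each shift independently would cost €1140, but that ignores the shift limits.
An optimal schedule: Thu-PM→Singh, Fri-AM→Yoon, Fri-PM→Petrov, Sat-AM→Leclerc+Lindqvist, Sat-PM→Leclerc, Sun-AM→Yoon, Sun-PM→Lindqvist.
Total: 155 + 175 + 150 + 135 + 180 + 135 + 175 + 180 = €1285.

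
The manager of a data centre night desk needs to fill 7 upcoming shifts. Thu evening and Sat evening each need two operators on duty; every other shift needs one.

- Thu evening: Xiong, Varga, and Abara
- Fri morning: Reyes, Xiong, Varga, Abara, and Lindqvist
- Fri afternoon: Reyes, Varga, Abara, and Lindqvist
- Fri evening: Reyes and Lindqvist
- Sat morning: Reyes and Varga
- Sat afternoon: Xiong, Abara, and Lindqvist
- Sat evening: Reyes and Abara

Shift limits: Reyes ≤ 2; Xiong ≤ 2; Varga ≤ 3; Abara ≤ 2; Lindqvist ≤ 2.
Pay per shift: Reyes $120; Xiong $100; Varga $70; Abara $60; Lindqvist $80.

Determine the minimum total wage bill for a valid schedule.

Sat evening can only be covered by Reyes and Abara, so that assignment is forced.
Picking the cheapest available operator for each shift independently would cost $640, but that ignores the shift limits.
An optimal schedule: Thu evening→Abara+Varga, Fri morning→Xiong, Fri afternoon→Varga, Fri evening→Lindqvist, Sat morning→Varga, Sat afternoon→Lindqvist, Sat evening→Abara+Reyes.
Total: 60 + 70 + 100 + 70 + 80 + 70 + 80 + 60 + 120 = $710.

$710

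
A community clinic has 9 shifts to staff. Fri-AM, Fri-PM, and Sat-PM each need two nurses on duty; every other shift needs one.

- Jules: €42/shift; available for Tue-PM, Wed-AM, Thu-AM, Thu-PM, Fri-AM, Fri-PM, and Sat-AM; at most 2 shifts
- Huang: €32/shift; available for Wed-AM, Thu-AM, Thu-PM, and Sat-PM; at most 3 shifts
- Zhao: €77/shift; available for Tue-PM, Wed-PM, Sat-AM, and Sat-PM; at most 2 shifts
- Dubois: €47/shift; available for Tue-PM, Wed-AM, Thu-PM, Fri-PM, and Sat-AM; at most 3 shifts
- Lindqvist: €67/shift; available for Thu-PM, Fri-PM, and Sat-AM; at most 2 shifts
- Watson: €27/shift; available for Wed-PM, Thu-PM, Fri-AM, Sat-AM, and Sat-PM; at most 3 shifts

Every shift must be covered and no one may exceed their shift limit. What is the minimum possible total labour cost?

€469

Fri-AM can only be covered by Jules and Watson, so that assignment is forced.
Picking the cheapest available nurse for each shift independently would cost €404, but that ignores the shift limits.
An optimal schedule: Tue-PM→Jules, Wed-AM→Huang, Wed-PM→Watson, Thu-AM→Huang, Thu-PM→Dubois, Fri-AM→Watson+Jules, Fri-PM→Dubois+Lindqvist, Sat-AM→Dubois, Sat-PM→Watson+Huang.
Total: 42 + 32 + 27 + 32 + 47 + 27 + 42 + 47 + 67 + 47 + 27 + 32 = €469.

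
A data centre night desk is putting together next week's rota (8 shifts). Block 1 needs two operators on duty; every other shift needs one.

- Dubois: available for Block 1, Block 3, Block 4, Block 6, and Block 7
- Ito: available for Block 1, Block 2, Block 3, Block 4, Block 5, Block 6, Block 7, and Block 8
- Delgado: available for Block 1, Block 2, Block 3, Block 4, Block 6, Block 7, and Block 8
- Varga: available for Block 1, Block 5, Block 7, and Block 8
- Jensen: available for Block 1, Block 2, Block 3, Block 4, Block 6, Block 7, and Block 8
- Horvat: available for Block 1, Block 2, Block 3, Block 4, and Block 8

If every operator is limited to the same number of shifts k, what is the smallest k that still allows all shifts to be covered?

2

With 6 operators and 9 worker-slots to fill, someone must work at least ⌈9/6⌉ = 2 shifts, so k ≥ 2.
k = 2 works: Block 1→Varga+Jensen, Block 2→Ito, Block 3→Dubois, Block 4→Delgado, Block 5→Ito, Block 6→Dubois, Block 7→Delgado, Block 8→Varga.
Loads: Dubois 2, Ito 2, Delgado 2, Varga 2, Jensen 1, Horvat 0 — all ≤ 2.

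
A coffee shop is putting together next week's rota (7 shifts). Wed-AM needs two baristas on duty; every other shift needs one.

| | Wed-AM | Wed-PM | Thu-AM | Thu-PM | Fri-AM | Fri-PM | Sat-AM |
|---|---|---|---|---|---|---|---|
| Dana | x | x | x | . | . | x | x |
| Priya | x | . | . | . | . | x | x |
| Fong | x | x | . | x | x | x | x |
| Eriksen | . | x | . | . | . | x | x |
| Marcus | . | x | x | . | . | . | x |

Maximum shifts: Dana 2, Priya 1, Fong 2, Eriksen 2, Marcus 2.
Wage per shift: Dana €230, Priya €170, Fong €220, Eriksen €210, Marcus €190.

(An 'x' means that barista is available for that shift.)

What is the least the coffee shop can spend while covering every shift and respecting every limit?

€1640

Thu-PM can only be covered by Fong, so that assignment is forced.
Fri-AM can only be covered by Fong, so that assignment is forced.
Picking the cheapest available barista for each shift independently would cost €1550, but that ignores the shift limits.
An optimal schedule: Wed-AM→Priya+Dana, Wed-PM→Marcus, Thu-AM→Marcus, Thu-PM→Fong, Fri-AM→Fong, Fri-PM→Eriksen, Sat-AM→Eriksen.
Total: 170 + 230 + 190 + 190 + 220 + 220 + 210 + 210 = €1640.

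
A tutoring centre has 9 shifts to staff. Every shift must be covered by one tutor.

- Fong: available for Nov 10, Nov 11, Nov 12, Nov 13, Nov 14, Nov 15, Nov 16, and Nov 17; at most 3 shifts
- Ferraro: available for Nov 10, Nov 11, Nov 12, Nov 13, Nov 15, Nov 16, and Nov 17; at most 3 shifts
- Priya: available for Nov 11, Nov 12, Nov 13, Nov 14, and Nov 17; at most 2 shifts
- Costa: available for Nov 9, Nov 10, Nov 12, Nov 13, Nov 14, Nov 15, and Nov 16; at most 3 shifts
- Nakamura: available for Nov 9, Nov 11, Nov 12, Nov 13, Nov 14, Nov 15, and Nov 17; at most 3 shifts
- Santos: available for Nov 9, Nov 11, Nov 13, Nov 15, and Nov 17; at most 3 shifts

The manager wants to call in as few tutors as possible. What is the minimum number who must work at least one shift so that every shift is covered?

3

9 slots to fill and no one can take more than 3, so at least ⌈9/3⌉ = 3 tutors are needed.
Fong, Ferraro, and Costa alone can cover everything: Nov 9→Costa, Nov 10→Ferraro, Nov 11→Fong, Nov 12→Ferraro, Nov 13→Ferraro, Nov 14→Fong, Nov 15→Costa, Nov 16→Costa, Nov 17→Fong.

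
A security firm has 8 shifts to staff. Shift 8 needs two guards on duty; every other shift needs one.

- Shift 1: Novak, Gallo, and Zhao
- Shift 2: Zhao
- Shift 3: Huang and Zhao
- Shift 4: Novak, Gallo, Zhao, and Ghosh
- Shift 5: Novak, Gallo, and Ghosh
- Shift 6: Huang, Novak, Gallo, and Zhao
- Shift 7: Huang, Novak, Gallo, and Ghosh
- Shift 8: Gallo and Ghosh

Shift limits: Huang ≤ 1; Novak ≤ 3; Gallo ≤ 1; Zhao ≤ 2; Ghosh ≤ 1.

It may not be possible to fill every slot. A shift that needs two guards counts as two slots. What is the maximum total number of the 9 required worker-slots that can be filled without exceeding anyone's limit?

8

Total capacity across all guards is 1+3+1+2+1 = 8, and 9 slots are needed, so at most 8 can be filled.
An assignment achieving 8: Shift 1→Novak, Shift 2→Zhao, Shift 3→Huang, Shift 4→Novak, Shift 5→Novak, Shift 6→Zhao, Shift 8→Gallo+Ghosh.
Loads: Huang 1/1, Novak 3/3, Gallo 1/1, Zhao 2/2, Ghosh 1/1.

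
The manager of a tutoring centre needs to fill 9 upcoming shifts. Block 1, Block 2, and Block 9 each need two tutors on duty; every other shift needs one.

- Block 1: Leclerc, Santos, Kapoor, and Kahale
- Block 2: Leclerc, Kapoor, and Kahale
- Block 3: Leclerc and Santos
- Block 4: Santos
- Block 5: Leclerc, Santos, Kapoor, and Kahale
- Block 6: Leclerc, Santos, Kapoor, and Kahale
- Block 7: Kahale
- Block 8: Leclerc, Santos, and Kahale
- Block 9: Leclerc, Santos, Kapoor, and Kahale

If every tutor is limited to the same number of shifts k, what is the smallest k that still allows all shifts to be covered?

3

With 4 tutors and 12 worker-slots to fill, someone must work at least ⌈12/4⌉ = 3 shifts, so k ≥ 3.
k = 3 works: Block 1→Kapoor+Kahale, Block 2→Leclerc+Kapoor, Block 3→Leclerc, Block 4→Santos, Block 5→Santos, Block 6→Santos, Block 7→Kahale, Block 8→Leclerc, Block 9→Kapoor+Kahale.
Loads: Leclerc 3, Santos 3, Kapoor 3, Kahale 3 — all ≤ 3.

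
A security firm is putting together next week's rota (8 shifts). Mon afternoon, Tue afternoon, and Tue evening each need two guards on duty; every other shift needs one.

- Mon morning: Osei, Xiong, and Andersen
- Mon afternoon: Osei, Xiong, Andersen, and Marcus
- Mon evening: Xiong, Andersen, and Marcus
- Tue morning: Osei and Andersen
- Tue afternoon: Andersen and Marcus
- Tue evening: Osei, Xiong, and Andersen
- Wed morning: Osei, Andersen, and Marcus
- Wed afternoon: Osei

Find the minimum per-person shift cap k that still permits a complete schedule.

With 4 guards and 11 worker-slots to fill, someone must work at least ⌈11/4⌉ = 3 shifts, so k ≥ 3.
k = 3 works: Mon morning→Osei, Mon afternoon→Xiong+Marcus, Mon evening→Xiong, Tue morning→Osei, Tue afternoon→Andersen+Marcus, Tue evening→Xiong+Andersen, Wed morning→Andersen, Wed afternoon→Osei.
Loads: Osei 3, Xiong 3, Andersen 3, Marcus 2 — all ≤ 3.

3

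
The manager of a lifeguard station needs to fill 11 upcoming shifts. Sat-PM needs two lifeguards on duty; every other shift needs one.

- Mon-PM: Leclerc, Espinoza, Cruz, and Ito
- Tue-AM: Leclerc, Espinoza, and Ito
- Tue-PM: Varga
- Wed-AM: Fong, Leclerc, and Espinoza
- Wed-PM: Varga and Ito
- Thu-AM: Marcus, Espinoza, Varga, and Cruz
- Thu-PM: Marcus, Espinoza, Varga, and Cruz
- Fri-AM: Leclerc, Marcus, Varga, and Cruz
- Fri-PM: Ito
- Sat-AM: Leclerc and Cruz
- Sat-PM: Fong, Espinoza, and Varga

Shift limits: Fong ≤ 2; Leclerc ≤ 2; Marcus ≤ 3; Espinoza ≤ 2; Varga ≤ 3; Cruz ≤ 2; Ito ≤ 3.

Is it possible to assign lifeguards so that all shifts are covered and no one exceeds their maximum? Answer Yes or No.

Yes

Tue-PM can only be covered by Varga, so that assignment is forced.
Fri-PM can only be covered by Ito, so that assignment is forced.
One valid schedule: Mon-PM→Espinoza, Tue-AM→Leclerc, Tue-PM→Varga, Wed-AM→Fong, Wed-PM→Varga, Thu-AM→Marcus, Thu-PM→Marcus, Fri-AM→Marcus, Fri-PM→Ito, Sat-AM→Leclerc, Sat-PM→Fong+Espinoza.
Loads: Fong 2/2, Leclerc 2/2, Marcus 3/3, Espinoza 2/2, Varga 2/3, Cruz 0/2, Ito 1/3 — all within limits.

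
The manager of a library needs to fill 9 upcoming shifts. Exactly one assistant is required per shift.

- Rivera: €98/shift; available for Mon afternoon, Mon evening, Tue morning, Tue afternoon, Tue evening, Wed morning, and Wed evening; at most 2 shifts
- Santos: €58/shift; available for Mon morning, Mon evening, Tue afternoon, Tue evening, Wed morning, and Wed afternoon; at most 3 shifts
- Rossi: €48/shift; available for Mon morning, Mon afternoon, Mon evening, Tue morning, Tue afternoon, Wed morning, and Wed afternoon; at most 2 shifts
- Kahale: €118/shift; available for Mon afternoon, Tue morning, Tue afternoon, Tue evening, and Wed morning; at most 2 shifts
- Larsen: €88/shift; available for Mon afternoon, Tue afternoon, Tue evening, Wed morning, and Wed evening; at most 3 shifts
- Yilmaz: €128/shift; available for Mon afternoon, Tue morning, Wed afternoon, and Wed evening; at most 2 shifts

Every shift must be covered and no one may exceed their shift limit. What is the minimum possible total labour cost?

€632

Picking the cheapest available assistant for each shift independently would cost €482, but that ignores the shift limits.
An optimal schedule: Mon morning→Rossi, Mon afternoon→Larsen, Mon evening→Rossi, Tue morning→Rivera, Tue afternoon→Santos, Tue evening→Santos, Wed morning→Larsen, Wed afternoon→Santos, Wed evening→Larsen.
Total: 48 + 88 + 48 + 98 + 58 + 58 + 88 + 58 + 88 = €632.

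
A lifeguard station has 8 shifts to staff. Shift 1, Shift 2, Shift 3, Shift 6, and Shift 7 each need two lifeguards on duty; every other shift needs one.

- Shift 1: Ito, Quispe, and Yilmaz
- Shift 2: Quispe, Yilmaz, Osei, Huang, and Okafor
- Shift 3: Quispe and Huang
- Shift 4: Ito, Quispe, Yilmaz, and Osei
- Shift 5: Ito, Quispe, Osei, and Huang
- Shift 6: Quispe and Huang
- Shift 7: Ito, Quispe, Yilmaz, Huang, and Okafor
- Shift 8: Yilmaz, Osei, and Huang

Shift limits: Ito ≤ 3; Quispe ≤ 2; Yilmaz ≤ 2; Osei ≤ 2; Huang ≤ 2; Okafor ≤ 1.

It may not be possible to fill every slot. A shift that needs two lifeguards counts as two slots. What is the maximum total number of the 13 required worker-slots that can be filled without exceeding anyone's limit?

Total capacity across all lifeguards is 3+2+2+2+2+1 = 12, and 13 slots are needed, so at most 12 can be filled.
An assignment achieving 12: Shift 1→Ito+Yilmaz, Shift 2→Osei+Okafor, Shift 3→Quispe+Huang, Shift 4→Ito, Shift 5→Osei, Shift 6→Quispe+Huang, Shift 7→Ito, Shift 8→Yilmaz.
Loads: Ito 3/3, Quispe 2/2, Yilmaz 2/2, Osei 2/2, Huang 2/2, Okafor 1/1.

12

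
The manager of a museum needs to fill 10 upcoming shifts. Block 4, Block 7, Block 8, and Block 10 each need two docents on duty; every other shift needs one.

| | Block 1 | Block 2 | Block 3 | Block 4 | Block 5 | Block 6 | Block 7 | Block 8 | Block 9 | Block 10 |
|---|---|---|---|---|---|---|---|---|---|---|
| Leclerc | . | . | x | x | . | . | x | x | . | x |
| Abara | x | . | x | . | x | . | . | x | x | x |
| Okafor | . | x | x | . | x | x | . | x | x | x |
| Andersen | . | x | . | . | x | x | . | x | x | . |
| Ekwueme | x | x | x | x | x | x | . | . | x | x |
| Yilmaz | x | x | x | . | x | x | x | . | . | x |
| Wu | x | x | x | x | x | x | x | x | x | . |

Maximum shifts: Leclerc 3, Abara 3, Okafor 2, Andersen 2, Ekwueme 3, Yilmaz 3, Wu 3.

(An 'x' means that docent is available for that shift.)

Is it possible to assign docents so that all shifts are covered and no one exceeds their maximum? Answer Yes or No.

One valid schedule: Block 1→Abara, Block 2→Okafor, Block 3→Leclerc, Block 4→Leclerc+Ekwueme, Block 5→Abara, Block 6→Okafor, Block 7→Leclerc+Yilmaz, Block 8→Andersen+Wu, Block 9→Abara, Block 10→Ekwueme+Yilmaz.
Loads: Leclerc 3/3, Abara 3/3, Okafor 2/2, Andersen 1/2, Ekwueme 2/3, Yilmaz 2/3, Wu 1/3 — all within limits.

Yes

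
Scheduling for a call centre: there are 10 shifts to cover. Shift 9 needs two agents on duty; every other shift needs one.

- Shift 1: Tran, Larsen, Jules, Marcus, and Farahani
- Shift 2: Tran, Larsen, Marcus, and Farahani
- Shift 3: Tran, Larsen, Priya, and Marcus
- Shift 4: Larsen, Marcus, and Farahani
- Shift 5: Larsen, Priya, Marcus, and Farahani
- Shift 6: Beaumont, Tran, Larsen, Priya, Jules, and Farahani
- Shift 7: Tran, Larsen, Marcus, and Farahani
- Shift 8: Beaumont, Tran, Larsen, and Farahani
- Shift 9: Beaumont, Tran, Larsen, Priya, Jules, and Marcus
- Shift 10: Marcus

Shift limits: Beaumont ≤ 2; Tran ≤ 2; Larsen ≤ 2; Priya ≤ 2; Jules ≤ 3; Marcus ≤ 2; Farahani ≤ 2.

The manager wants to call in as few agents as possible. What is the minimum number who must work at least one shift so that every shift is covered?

5

11 slots to fill and no one can take more than 3, so at least ⌈11/3⌉ = 4 agents are needed.
Any 4 agents together have capacity at most 3+2+2+2 = 9 < 11 slots, so 4 can never suffice.
Beaumont, Tran, Larsen, Jules, and Marcus alone can cover everything: Shift 1→Jules, Shift 2→Tran, Shift 3→Tran, Shift 4→Larsen, Shift 5→Larsen, Shift 6→Jules, Shift 7→Marcus, Shift 8→Beaumont, Shift 9→Beaumont+Jules, Shift 10→Marcus.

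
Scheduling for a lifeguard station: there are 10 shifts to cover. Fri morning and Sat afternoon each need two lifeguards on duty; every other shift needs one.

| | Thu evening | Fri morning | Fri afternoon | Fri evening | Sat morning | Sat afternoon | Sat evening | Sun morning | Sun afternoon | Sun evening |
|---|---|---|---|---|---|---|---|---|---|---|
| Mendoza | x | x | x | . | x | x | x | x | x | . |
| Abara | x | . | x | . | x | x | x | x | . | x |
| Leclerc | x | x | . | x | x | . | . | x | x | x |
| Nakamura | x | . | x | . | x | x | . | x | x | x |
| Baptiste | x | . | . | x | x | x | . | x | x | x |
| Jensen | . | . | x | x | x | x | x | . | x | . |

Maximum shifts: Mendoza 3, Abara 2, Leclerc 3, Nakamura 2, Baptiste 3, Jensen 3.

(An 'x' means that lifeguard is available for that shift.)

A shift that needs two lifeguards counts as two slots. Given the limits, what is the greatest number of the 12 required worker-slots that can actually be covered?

Total capacity across all lifeguards is 3+2+3+2+3+3 = 16, and 12 slots are needed, so at most 12 can be filled.
An assignment achieving 12: Thu evening→Abara, Fri morning→Mendoza+Leclerc, Fri afternoon→Mendoza, Fri evening→Leclerc, Sat morning→Baptiste, Sat afternoon→Nakamura+Baptiste, Sat evening→Mendoza, Sun morning→Leclerc, Sun afternoon→Nakamura, Sun evening→Abara.
Loads: Mendoza 3/3, Abara 2/2, Leclerc 3/3, Nakamura 2/2, Baptiste 2/3, Jensen 0/3.

12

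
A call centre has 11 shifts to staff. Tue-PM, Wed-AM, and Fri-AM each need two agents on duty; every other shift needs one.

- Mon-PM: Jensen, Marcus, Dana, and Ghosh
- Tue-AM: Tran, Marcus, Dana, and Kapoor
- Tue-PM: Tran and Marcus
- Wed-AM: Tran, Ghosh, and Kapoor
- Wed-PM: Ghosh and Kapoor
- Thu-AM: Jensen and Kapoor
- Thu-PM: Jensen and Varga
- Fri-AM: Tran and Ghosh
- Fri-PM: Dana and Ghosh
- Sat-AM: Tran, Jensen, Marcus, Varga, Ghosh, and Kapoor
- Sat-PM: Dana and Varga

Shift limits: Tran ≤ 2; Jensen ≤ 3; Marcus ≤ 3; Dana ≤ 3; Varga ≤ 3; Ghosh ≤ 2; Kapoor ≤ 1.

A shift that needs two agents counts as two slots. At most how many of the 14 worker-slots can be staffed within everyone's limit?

13

Total capacity across all agents is 2+3+3+3+3+2+1 = 17, and 14 slots are needed, so at most 14 can be filled.
Shifts {Tue-PM, Wed-AM, Wed-PM, Fri-AM} need 7 slots but only Tran, Marcus, Ghosh, and Kapoor are available for them, supplying at most 6 — so at least 1 slot must go unfilled.
An assignment achieving 13: Mon-PM→Jensen, Tue-AM→Marcus, Tue-PM→Tran+Marcus, Wed-AM→Kapoor, Wed-PM→Ghosh, Thu-AM→Jensen, Thu-PM→Jensen, Fri-AM→Tran+Ghosh, Fri-PM→Dana, Sat-AM→Marcus, Sat-PM→Dana.
Loads: Tran 2/2, Jensen 3/3, Marcus 3/3, Dana 2/3, Varga 0/3, Ghosh 2/2, Kapoor 1/1.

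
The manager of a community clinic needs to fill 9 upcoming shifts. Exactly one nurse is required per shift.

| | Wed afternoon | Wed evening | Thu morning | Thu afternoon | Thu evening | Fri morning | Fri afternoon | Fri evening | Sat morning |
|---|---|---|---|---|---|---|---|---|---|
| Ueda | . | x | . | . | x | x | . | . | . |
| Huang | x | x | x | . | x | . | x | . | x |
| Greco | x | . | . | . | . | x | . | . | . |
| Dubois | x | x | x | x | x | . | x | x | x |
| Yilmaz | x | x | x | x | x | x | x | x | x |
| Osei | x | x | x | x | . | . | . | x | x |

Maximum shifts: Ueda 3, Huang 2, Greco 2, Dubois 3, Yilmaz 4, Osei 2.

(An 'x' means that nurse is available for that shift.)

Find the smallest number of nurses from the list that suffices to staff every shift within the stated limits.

9 slots to fill and no one can take more than 4, so at least ⌈9/4⌉ = 3 nurses are needed.
Ueda, Huang, and Yilmaz alone can cover everything: Wed afternoon→Huang, Wed evening→Ueda, Thu morning→Huang, Thu afternoon→Yilmaz, Thu evening→Ueda, Fri morning→Ueda, Fri afternoon→Yilmaz, Fri evening→Yilmaz, Sat morning→Yilmaz.

3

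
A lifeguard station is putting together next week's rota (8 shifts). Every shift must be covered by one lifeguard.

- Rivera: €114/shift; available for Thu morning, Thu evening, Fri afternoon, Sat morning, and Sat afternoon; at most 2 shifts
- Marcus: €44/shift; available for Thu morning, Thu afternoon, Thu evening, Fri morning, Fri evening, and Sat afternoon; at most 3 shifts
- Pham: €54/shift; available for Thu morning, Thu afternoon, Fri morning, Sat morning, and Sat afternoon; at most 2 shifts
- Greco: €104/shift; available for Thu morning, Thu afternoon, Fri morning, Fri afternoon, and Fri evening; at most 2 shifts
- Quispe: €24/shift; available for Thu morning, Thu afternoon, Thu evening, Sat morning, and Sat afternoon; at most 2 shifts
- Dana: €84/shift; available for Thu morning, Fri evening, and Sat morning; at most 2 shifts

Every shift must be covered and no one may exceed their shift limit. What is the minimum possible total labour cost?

€392

Picking the cheapest available lifeguard for each shift independently would cost €312, but that ignores the shift limits.
An optimal schedule: Thu morning→Pham, Thu afternoon→Quispe, Thu evening→Quispe, Fri morning→Marcus, Fri afternoon→Greco, Fri evening→Marcus, Sat morning→Pham, Sat afternoon→Marcus.
Total: 54 + 24 + 24 + 44 + 104 + 44 + 54 + 44 = €392.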